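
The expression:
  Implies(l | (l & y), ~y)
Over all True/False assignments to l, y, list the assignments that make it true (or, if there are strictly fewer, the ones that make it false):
is false only for:
  l=True, y=True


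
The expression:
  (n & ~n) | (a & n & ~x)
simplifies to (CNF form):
a & n & ~x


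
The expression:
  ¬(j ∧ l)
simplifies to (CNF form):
¬j ∨ ¬l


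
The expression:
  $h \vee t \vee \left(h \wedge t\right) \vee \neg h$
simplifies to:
$\text{True}$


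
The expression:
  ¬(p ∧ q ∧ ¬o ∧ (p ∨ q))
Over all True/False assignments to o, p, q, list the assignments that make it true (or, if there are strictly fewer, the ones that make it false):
is false only for:
  o=False, p=True, q=True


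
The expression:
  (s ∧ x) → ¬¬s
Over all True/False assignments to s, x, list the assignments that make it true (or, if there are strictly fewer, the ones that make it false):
is always true.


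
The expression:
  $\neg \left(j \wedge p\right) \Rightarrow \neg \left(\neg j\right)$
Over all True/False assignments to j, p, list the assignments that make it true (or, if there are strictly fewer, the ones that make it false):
is true only for:
  j=True, p=False;
  j=True, p=True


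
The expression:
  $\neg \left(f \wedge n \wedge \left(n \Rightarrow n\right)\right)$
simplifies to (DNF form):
$\neg f \vee \neg n$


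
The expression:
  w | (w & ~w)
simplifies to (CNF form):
w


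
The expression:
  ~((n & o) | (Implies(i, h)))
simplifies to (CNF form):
i & ~h & (~n | ~o)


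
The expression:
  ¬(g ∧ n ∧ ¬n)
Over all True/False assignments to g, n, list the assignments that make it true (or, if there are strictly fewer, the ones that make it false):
is always true.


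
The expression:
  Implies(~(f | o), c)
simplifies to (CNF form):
c | f | o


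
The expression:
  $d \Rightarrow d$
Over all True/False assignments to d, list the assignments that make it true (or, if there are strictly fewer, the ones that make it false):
is always true.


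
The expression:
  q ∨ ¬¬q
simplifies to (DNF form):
q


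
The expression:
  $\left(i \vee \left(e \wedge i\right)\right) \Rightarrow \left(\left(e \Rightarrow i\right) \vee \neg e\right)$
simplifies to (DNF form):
$\text{True}$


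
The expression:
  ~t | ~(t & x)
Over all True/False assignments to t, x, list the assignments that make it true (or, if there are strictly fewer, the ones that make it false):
is false only for:
  t=True, x=True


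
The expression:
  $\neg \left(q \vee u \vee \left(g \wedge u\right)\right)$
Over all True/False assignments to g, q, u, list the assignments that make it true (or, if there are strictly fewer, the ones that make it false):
is true only for:
  g=False, q=False, u=False;
  g=True, q=False, u=False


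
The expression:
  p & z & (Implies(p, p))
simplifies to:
p & z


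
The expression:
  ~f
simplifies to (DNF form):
~f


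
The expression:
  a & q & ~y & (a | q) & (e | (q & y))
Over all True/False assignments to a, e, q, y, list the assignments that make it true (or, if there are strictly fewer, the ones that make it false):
is true only for:
  a=True, e=True, q=True, y=False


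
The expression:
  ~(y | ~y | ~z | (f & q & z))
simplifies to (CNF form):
False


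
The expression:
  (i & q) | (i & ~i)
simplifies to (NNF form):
i & q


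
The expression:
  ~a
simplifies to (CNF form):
~a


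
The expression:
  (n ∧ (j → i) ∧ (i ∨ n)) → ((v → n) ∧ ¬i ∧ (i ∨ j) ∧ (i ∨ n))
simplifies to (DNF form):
(j ∧ ¬i) ∨ ¬n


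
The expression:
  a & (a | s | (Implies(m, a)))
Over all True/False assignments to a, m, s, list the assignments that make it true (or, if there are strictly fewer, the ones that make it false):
is true only for:
  a=True, m=False, s=False;
  a=True, m=False, s=True;
  a=True, m=True, s=False;
  a=True, m=True, s=True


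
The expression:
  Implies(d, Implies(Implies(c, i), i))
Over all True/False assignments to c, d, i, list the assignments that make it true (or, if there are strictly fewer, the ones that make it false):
is false only for:
  c=False, d=True, i=False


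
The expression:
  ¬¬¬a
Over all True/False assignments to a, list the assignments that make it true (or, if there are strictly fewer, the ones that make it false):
is true only for:
  a=False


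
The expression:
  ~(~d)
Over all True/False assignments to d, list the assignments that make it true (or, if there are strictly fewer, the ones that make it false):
is true only for:
  d=True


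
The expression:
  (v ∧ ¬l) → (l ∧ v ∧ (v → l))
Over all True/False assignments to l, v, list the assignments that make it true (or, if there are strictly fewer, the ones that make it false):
is false only for:
  l=False, v=True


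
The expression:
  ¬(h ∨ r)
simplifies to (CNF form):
¬h ∧ ¬r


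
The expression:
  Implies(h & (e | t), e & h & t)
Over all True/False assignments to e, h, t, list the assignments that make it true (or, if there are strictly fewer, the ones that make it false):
is false only for:
  e=False, h=True, t=True;
  e=True, h=True, t=False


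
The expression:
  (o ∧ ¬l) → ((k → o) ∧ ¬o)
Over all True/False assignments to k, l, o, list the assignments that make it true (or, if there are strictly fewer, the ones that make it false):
is false only for:
  k=False, l=False, o=True;
  k=True, l=False, o=True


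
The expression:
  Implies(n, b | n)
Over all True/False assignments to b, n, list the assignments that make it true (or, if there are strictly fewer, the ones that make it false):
is always true.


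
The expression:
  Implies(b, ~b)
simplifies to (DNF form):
~b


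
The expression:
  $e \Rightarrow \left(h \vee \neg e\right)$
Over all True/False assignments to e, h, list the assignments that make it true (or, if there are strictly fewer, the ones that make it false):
is false only for:
  e=True, h=False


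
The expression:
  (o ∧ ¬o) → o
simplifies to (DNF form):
True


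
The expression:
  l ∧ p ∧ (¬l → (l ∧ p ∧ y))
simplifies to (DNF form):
l ∧ p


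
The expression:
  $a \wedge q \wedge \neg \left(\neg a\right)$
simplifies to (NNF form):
$a \wedge q$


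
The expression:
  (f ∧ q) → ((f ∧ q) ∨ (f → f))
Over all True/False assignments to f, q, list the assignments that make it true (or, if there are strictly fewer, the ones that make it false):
is always true.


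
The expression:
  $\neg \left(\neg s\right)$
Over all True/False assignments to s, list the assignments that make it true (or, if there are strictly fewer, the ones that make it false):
is true only for:
  s=True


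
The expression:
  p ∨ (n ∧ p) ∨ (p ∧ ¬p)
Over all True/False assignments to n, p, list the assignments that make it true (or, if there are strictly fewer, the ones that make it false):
is true only for:
  n=False, p=True;
  n=True, p=True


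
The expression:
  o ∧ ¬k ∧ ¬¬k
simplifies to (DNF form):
False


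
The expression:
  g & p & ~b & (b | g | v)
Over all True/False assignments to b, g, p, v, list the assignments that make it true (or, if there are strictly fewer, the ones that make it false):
is true only for:
  b=False, g=True, p=True, v=False;
  b=False, g=True, p=True, v=True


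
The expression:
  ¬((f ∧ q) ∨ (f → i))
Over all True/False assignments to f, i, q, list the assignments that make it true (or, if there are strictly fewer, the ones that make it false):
is true only for:
  f=True, i=False, q=False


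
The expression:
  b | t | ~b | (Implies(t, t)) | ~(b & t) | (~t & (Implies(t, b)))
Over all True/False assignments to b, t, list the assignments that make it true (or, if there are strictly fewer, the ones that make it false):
is always true.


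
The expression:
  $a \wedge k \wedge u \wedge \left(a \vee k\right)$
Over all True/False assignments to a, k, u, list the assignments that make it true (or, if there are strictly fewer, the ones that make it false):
is true only for:
  a=True, k=True, u=True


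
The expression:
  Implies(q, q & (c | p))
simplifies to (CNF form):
c | p | ~q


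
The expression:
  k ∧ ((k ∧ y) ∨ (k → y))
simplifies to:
k ∧ y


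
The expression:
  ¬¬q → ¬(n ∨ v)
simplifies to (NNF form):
(¬n ∧ ¬v) ∨ ¬q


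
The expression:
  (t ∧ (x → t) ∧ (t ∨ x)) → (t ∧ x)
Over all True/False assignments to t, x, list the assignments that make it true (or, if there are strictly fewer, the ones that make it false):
is false only for:
  t=True, x=False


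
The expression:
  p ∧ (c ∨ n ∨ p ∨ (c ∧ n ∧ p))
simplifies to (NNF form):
p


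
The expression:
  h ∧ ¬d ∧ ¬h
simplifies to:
False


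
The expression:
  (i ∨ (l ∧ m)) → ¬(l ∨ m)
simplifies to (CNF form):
(¬i ∨ ¬l) ∧ (¬i ∨ ¬m) ∧ (¬l ∨ ¬m)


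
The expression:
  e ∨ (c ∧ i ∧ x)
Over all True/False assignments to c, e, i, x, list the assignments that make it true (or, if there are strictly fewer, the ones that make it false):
is false only for:
  c=False, e=False, i=False, x=False;
  c=False, e=False, i=False, x=True;
  c=False, e=False, i=True, x=False;
  c=False, e=False, i=True, x=True;
  c=True, e=False, i=False, x=False;
  c=True, e=False, i=False, x=True;
  c=True, e=False, i=True, x=False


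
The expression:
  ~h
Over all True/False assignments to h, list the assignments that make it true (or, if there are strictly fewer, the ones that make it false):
is true only for:
  h=False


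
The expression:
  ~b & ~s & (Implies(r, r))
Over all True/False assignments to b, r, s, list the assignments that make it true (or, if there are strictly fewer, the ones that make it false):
is true only for:
  b=False, r=False, s=False;
  b=False, r=True, s=False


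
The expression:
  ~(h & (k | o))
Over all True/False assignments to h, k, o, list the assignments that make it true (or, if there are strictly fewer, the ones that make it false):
is false only for:
  h=True, k=False, o=True;
  h=True, k=True, o=False;
  h=True, k=True, o=True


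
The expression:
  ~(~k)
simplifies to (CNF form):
k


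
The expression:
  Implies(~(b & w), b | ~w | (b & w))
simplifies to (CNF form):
b | ~w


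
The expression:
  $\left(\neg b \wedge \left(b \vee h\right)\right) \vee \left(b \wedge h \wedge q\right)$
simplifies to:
$h \wedge \left(q \vee \neg b\right)$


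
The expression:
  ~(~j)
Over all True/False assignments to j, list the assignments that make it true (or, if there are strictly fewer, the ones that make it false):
is true only for:
  j=True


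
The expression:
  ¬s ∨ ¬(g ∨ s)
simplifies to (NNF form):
¬s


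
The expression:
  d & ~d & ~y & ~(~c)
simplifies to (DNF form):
False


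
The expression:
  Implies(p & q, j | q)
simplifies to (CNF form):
True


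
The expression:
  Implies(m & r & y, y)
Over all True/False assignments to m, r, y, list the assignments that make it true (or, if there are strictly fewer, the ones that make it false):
is always true.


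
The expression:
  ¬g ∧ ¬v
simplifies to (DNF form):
¬g ∧ ¬v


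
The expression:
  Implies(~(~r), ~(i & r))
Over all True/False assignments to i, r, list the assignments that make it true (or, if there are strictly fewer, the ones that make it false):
is false only for:
  i=True, r=True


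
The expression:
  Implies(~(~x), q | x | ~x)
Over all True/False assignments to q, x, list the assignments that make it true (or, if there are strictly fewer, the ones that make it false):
is always true.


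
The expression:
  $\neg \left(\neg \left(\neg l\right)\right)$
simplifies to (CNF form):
$\neg l$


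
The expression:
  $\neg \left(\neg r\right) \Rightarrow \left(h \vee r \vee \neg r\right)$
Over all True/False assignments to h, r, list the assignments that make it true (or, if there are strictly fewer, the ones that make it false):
is always true.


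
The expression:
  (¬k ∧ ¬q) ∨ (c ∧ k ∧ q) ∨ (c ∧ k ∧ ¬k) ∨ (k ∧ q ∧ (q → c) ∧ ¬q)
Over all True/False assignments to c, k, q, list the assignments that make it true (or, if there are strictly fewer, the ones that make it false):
is true only for:
  c=False, k=False, q=False;
  c=True, k=False, q=False;
  c=True, k=True, q=True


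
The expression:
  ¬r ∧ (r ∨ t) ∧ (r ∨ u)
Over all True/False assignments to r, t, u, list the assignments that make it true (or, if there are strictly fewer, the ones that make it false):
is true only for:
  r=False, t=True, u=True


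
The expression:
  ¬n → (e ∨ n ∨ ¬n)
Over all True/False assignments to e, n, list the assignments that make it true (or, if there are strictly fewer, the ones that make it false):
is always true.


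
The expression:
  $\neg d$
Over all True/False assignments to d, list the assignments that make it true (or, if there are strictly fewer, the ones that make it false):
is true only for:
  d=False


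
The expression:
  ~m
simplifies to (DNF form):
~m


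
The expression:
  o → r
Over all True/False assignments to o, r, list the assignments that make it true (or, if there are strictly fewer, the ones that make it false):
is false only for:
  o=True, r=False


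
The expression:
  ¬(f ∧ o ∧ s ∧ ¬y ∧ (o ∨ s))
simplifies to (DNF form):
y ∨ ¬f ∨ ¬o ∨ ¬s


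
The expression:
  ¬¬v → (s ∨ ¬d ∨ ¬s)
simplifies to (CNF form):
True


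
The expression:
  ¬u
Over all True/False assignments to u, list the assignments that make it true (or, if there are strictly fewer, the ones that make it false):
is true only for:
  u=False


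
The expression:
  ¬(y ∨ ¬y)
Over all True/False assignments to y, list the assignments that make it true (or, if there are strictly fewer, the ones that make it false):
is never true.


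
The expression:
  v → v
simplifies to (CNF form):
True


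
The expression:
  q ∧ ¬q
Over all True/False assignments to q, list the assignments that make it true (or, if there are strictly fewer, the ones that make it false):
is never true.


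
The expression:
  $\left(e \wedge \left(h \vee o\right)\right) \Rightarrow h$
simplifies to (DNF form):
$h \vee \neg e \vee \neg o$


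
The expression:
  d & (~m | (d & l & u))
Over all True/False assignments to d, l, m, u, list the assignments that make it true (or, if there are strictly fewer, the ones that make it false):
is true only for:
  d=True, l=False, m=False, u=False;
  d=True, l=False, m=False, u=True;
  d=True, l=True, m=False, u=False;
  d=True, l=True, m=False, u=True;
  d=True, l=True, m=True, u=True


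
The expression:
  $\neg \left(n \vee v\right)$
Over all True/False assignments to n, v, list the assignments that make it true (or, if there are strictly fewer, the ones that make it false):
is true only for:
  n=False, v=False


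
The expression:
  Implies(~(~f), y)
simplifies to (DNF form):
y | ~f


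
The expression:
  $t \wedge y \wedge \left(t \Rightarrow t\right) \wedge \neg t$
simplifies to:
$\text{False}$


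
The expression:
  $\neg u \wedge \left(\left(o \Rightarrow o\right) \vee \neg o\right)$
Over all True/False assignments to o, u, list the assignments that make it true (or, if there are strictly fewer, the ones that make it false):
is true only for:
  o=False, u=False;
  o=True, u=False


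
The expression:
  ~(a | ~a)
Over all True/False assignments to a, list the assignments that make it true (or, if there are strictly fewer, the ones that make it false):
is never true.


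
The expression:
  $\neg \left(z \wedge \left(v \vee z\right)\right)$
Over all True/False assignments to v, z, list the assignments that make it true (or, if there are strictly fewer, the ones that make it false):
is true only for:
  v=False, z=False;
  v=True, z=False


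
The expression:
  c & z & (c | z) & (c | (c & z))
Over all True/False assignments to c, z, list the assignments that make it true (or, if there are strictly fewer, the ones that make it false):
is true only for:
  c=True, z=True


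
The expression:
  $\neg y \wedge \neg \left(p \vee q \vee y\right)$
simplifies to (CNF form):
$\neg p \wedge \neg q \wedge \neg y$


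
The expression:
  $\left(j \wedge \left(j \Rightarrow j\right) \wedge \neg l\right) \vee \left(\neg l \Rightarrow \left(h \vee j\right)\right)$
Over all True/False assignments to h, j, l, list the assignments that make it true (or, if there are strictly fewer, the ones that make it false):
is false only for:
  h=False, j=False, l=False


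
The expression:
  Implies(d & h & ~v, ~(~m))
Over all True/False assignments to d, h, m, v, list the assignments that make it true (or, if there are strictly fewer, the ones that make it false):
is false only for:
  d=True, h=True, m=False, v=False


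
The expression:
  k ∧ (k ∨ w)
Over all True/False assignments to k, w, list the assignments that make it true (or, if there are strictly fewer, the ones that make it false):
is true only for:
  k=True, w=False;
  k=True, w=True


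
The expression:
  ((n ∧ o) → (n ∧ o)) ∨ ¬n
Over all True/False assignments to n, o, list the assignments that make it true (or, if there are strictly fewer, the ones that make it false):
is always true.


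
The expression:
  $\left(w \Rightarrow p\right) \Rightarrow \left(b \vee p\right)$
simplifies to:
$b \vee p \vee w$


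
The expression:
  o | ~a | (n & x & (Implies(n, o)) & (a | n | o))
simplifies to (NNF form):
o | ~a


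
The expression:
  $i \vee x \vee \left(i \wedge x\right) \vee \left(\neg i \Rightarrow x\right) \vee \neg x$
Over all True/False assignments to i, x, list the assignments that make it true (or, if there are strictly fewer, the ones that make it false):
is always true.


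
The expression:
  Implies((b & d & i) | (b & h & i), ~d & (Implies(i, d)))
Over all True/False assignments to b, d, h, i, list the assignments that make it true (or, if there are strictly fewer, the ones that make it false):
is false only for:
  b=True, d=False, h=True, i=True;
  b=True, d=True, h=False, i=True;
  b=True, d=True, h=True, i=True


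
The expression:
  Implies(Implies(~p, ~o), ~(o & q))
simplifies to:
~o | ~p | ~q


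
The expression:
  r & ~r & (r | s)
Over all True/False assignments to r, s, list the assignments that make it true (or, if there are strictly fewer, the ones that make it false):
is never true.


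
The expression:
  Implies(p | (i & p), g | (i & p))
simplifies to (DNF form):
g | i | ~p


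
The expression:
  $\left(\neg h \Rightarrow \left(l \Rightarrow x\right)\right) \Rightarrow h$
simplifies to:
$h \vee \left(l \wedge \neg x\right)$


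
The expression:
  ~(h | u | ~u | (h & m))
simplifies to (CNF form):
False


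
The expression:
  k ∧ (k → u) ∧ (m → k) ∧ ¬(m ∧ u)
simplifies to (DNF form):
k ∧ u ∧ ¬m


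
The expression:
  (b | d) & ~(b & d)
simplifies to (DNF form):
(b & ~d) | (d & ~b)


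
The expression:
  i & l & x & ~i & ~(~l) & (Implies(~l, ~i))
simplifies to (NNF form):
False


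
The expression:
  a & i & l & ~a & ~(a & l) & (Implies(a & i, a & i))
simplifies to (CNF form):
False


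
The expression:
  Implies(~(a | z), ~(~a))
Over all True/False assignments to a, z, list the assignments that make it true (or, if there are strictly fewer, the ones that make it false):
is false only for:
  a=False, z=False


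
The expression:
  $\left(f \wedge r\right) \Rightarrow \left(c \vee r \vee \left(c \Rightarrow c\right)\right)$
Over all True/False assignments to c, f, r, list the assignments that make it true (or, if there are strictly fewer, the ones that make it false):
is always true.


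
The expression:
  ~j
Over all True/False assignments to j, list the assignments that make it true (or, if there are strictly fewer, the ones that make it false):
is true only for:
  j=False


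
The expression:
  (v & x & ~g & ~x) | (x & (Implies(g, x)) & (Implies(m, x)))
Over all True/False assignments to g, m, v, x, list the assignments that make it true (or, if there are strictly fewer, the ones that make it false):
is true only for:
  g=False, m=False, v=False, x=True;
  g=False, m=False, v=True, x=True;
  g=False, m=True, v=False, x=True;
  g=False, m=True, v=True, x=True;
  g=True, m=False, v=False, x=True;
  g=True, m=False, v=True, x=True;
  g=True, m=True, v=False, x=True;
  g=True, m=True, v=True, x=True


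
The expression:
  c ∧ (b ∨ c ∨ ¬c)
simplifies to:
c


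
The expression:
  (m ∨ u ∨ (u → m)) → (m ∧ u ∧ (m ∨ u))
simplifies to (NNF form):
m ∧ u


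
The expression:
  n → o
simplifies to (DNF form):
o ∨ ¬n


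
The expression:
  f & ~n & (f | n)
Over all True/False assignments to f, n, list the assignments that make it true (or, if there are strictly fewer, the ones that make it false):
is true only for:
  f=True, n=False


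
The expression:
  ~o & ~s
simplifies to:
~o & ~s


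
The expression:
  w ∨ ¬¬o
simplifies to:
o ∨ w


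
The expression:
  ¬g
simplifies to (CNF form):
¬g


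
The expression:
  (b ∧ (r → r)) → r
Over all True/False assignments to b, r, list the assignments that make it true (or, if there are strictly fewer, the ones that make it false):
is false only for:
  b=True, r=False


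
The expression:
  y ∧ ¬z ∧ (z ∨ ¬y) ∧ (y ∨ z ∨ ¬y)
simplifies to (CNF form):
False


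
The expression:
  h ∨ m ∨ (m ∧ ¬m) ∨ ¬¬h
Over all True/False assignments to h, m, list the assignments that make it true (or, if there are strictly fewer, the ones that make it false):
is false only for:
  h=False, m=False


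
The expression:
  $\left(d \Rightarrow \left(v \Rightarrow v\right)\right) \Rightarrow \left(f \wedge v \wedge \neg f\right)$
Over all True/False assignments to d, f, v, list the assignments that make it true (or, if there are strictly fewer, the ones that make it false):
is never true.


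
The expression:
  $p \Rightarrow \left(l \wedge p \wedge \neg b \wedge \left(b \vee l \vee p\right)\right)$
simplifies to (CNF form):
$\left(l \vee \neg p\right) \wedge \left(\neg b \vee \neg p\right)$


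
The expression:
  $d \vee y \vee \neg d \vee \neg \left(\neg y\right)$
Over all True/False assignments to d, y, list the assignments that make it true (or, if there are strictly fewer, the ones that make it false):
is always true.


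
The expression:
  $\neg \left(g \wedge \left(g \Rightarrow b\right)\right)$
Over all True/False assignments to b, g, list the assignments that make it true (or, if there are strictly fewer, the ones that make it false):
is false only for:
  b=True, g=True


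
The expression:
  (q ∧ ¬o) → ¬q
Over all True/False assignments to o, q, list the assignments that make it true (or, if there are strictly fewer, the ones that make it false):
is false only for:
  o=False, q=True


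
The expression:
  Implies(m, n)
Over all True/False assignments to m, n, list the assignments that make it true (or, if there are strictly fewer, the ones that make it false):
is false only for:
  m=True, n=False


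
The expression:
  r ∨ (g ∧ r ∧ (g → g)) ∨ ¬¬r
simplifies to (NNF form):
r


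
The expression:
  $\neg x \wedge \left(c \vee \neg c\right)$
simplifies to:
$\neg x$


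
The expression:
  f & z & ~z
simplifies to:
False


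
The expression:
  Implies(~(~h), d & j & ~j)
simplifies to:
~h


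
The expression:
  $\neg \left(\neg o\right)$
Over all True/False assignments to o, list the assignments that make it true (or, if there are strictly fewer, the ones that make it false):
is true only for:
  o=True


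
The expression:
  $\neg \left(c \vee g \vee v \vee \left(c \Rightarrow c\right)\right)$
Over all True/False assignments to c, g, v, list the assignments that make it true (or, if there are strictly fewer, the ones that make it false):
is never true.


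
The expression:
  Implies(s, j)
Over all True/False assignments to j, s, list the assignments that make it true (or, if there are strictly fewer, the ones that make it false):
is false only for:
  j=False, s=True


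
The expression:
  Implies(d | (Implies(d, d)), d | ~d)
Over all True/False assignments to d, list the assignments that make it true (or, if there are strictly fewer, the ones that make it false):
is always true.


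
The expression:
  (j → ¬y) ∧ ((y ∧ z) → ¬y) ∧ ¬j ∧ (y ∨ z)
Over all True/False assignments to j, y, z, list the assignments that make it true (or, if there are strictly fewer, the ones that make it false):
is true only for:
  j=False, y=False, z=True;
  j=False, y=True, z=False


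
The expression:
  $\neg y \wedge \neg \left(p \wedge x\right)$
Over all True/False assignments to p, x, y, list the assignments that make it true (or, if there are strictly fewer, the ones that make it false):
is true only for:
  p=False, x=False, y=False;
  p=False, x=True, y=False;
  p=True, x=False, y=False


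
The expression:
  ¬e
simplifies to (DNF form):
¬e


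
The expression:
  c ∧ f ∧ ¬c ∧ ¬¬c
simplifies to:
False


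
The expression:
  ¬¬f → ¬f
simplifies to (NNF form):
¬f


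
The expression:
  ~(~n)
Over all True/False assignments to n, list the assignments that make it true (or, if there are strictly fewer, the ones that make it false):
is true only for:
  n=True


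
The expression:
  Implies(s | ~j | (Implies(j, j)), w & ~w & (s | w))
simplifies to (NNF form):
False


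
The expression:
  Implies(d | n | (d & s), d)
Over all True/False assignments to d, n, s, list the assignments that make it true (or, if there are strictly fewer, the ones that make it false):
is false only for:
  d=False, n=True, s=False;
  d=False, n=True, s=True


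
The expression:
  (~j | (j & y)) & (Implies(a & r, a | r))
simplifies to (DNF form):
y | ~j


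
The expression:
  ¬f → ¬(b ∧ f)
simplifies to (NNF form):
True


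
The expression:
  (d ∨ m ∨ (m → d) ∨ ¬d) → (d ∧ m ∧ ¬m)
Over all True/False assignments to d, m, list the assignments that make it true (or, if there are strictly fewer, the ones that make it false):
is never true.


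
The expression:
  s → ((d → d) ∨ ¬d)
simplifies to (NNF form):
True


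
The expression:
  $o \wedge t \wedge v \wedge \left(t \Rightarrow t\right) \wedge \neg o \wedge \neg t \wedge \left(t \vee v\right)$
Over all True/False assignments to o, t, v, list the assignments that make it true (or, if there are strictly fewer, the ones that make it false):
is never true.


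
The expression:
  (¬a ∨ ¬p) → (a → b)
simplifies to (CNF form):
b ∨ p ∨ ¬a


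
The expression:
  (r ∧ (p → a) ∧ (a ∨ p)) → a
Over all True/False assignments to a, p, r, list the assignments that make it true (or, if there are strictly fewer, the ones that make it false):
is always true.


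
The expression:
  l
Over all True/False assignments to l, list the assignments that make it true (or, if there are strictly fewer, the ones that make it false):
is true only for:
  l=True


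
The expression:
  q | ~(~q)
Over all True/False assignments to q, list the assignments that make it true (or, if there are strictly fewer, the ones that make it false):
is true only for:
  q=True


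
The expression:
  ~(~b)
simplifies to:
b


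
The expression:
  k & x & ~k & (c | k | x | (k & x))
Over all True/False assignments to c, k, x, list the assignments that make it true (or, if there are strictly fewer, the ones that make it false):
is never true.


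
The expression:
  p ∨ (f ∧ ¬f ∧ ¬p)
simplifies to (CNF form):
p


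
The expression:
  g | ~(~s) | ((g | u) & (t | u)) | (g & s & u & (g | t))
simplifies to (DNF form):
g | s | u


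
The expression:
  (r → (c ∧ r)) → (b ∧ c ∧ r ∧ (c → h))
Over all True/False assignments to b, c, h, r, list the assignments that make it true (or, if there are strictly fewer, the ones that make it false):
is true only for:
  b=False, c=False, h=False, r=True;
  b=False, c=False, h=True, r=True;
  b=True, c=False, h=False, r=True;
  b=True, c=False, h=True, r=True;
  b=True, c=True, h=True, r=True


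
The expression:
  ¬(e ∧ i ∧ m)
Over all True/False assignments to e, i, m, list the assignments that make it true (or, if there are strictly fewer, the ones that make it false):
is false only for:
  e=True, i=True, m=True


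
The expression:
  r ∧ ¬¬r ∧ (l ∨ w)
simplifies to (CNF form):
r ∧ (l ∨ w)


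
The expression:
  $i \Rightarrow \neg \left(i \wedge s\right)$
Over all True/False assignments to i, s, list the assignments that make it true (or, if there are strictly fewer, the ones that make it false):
is false only for:
  i=True, s=True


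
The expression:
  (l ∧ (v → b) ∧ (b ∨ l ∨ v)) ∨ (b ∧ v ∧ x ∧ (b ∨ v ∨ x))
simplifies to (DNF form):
(b ∧ l) ∨ (l ∧ ¬v) ∨ (b ∧ v ∧ x)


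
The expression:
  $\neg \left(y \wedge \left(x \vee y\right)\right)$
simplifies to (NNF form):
$\neg y$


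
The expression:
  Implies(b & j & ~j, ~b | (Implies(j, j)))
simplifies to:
True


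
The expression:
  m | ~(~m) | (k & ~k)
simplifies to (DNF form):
m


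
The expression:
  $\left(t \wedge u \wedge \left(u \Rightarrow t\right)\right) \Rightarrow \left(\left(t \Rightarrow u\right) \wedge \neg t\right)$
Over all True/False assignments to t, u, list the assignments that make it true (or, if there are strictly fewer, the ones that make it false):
is false only for:
  t=True, u=True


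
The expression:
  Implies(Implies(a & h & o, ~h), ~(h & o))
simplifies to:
a | ~h | ~o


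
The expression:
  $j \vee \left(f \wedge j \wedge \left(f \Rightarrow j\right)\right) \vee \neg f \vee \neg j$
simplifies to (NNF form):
$\text{True}$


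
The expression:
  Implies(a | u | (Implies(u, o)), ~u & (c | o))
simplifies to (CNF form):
~u & (c | o)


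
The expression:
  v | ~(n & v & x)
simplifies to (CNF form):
True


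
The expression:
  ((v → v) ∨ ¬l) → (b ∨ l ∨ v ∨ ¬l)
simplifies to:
True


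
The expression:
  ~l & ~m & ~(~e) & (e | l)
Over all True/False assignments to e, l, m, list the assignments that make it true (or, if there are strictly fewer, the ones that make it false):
is true only for:
  e=True, l=False, m=False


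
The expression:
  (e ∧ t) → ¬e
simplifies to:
¬e ∨ ¬t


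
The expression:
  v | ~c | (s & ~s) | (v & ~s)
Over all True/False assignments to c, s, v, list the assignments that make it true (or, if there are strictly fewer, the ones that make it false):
is false only for:
  c=True, s=False, v=False;
  c=True, s=True, v=False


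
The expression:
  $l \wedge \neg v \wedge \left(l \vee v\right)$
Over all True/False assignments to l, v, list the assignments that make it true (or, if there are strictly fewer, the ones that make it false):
is true only for:
  l=True, v=False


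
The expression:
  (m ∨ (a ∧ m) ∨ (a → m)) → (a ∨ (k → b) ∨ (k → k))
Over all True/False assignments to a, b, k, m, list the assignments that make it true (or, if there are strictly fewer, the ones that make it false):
is always true.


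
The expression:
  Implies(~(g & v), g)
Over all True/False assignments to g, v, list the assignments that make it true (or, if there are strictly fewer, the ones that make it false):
is true only for:
  g=True, v=False;
  g=True, v=True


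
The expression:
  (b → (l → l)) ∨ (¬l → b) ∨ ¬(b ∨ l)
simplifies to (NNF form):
True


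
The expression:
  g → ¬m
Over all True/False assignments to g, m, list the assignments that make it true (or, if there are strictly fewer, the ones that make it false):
is false only for:
  g=True, m=True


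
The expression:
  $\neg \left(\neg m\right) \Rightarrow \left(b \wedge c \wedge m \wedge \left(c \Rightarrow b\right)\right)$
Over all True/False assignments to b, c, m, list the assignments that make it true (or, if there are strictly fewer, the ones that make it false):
is false only for:
  b=False, c=False, m=True;
  b=False, c=True, m=True;
  b=True, c=False, m=True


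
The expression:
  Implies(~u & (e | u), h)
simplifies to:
h | u | ~e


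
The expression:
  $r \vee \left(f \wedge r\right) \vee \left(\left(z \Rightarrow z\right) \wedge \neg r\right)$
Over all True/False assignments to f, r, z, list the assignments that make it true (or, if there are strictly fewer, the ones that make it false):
is always true.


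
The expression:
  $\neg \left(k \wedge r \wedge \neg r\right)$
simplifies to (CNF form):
$\text{True}$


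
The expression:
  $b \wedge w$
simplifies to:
$b \wedge w$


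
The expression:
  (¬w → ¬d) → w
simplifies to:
d ∨ w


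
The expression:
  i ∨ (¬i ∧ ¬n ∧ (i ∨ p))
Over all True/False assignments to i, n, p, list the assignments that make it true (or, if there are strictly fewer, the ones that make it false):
is false only for:
  i=False, n=False, p=False;
  i=False, n=True, p=False;
  i=False, n=True, p=True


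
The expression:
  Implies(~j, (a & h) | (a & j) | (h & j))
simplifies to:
j | (a & h)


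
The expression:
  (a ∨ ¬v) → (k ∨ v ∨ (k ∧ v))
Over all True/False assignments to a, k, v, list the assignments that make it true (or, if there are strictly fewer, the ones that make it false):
is false only for:
  a=False, k=False, v=False;
  a=True, k=False, v=False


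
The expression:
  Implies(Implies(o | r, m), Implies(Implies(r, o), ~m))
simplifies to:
~m | (r & ~o)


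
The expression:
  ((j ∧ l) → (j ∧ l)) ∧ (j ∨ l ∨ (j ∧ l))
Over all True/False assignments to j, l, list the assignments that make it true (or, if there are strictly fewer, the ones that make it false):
is false only for:
  j=False, l=False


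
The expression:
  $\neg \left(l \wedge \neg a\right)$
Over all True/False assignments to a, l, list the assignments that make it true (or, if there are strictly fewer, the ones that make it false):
is false only for:
  a=False, l=True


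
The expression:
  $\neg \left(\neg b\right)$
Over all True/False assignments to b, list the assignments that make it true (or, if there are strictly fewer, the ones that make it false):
is true only for:
  b=True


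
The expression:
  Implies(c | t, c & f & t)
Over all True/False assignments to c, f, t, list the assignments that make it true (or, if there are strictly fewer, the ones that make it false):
is true only for:
  c=False, f=False, t=False;
  c=False, f=True, t=False;
  c=True, f=True, t=True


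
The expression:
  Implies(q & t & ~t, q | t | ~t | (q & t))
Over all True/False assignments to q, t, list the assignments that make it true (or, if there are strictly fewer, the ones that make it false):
is always true.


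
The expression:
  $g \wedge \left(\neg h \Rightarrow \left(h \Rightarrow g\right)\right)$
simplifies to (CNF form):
$g$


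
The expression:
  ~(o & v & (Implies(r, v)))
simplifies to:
~o | ~v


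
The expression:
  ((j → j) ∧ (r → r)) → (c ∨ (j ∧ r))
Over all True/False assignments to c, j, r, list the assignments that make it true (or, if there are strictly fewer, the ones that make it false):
is false only for:
  c=False, j=False, r=False;
  c=False, j=False, r=True;
  c=False, j=True, r=False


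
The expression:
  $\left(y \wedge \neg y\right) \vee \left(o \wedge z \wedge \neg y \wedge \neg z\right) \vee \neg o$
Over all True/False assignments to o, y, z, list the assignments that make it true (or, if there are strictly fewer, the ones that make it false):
is true only for:
  o=False, y=False, z=False;
  o=False, y=False, z=True;
  o=False, y=True, z=False;
  o=False, y=True, z=True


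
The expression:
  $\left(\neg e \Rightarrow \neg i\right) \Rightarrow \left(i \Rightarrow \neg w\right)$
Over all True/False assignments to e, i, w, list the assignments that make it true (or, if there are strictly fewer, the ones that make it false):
is false only for:
  e=True, i=True, w=True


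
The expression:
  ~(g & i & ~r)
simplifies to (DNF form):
r | ~g | ~i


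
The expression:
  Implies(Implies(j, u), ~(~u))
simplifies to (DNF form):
j | u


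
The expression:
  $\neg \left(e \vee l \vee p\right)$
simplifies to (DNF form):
$\neg e \wedge \neg l \wedge \neg p$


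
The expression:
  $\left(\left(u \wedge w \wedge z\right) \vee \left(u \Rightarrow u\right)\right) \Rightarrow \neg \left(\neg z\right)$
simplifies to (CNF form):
$z$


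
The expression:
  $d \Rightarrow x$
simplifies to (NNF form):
$x \vee \neg d$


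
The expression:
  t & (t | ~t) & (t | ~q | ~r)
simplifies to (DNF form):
t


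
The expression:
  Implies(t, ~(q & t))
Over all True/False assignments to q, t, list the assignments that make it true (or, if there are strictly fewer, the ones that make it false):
is false only for:
  q=True, t=True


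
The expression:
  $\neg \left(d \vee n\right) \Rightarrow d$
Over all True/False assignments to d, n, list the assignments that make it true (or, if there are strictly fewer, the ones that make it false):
is false only for:
  d=False, n=False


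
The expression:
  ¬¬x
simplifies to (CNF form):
x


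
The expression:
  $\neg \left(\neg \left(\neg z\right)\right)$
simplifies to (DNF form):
$\neg z$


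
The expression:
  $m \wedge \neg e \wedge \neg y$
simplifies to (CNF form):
$m \wedge \neg e \wedge \neg y$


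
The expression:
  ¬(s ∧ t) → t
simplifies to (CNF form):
t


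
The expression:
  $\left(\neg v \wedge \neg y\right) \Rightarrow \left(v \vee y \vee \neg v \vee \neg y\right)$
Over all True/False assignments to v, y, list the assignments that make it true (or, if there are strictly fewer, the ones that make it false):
is always true.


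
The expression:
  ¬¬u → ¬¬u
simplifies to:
True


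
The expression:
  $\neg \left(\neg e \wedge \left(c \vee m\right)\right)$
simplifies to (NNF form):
$e \vee \left(\neg c \wedge \neg m\right)$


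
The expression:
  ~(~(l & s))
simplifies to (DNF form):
l & s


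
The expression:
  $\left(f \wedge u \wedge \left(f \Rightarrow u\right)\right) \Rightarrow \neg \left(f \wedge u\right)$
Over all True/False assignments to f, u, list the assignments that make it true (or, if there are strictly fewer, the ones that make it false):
is false only for:
  f=True, u=True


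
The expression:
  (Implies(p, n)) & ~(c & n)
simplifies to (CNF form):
(n | ~p) & (~c | ~n)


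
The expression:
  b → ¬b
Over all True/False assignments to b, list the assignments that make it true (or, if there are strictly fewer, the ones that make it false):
is true only for:
  b=False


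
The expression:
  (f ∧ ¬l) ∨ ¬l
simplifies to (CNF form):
¬l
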